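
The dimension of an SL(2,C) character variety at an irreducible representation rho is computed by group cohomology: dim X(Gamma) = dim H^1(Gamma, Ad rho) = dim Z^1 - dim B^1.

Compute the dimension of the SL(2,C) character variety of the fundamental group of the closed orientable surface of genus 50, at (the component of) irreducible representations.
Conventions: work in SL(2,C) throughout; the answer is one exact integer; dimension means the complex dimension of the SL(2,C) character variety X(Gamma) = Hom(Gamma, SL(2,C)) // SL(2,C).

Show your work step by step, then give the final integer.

pi_1 of the closed genus-50 surface has 100 generators bound by the single product-of-commutators relator.
A cocycle assigns one sl_2 vector per generator subject to the relator condition d_2(z) = 0: dim of the unconstrained space is 3*2g = 300.
At an irreducible rho, H^2 = coker(d_2) vanishes (Poincare duality: H^2 is dual to H^0 = invariants = 0), so d_2 is surjective onto sl_2 and dim Z^1 = 300 - 3 = 297.
Coboundaries contribute dim B^1 = 3 (injective at irreducible rho).
Hence dim X = 297 - 3 = 294.

294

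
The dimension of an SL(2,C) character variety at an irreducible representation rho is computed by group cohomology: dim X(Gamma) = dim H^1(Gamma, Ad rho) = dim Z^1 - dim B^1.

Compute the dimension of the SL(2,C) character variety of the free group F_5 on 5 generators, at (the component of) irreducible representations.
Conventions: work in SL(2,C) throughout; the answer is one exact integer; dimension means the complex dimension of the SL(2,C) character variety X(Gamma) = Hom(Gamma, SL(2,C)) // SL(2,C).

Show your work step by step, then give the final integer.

Gamma = F_5 has 5 generators and no relators.
A cocycle picks one sl_2 vector per generator freely, giving dim Z^1 = 3*5 = 15.
Irreducibility makes the coboundary map sl_2 -> Z^1 injective (trivial centralizer), so dim B^1 = 3.
Therefore dim X = 15 - 3 = 12.

12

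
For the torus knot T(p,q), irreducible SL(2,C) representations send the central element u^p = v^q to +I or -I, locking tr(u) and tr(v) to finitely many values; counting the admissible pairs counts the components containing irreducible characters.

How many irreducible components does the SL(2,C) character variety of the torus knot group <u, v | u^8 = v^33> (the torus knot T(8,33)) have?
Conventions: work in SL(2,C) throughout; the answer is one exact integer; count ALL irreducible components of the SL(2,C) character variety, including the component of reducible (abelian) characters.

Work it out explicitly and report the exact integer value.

113

In the torus knot group T(8,33), u^8 = v^33 is central, so an irreducible representation sends it to +I or -I (Schur).
So on each irreducible component the traces are pinned: tr(u) = 2*cos(pi*alpha/8) with 1 <= alpha <= 7, tr(v) = 2*cos(pi*beta/33) with 1 <= beta <= 32.
u^8 = (-1)^alpha I and v^33 = (-1)^beta I must agree, so alpha and beta have equal parity.
Enumerate parity-matched pairs: 4*16 odd-odd plus 3*16 even-even gives 112.
components with irreducible characters: 112; plus the single component of reducible (abelian) characters: total 113.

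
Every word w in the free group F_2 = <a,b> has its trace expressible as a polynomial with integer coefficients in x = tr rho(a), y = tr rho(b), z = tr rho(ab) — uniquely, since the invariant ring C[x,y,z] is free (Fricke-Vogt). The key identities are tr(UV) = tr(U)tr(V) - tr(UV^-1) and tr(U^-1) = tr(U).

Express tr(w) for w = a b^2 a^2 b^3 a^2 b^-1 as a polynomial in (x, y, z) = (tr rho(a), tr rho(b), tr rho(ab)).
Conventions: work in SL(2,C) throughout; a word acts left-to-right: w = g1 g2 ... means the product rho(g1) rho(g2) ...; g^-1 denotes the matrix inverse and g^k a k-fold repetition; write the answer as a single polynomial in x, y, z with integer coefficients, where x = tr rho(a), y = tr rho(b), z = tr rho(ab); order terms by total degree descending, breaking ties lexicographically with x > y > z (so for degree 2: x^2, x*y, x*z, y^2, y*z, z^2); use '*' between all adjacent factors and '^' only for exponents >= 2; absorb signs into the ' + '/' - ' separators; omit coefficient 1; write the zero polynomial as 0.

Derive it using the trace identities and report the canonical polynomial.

trace(b a b a) = trace(a b) * trace(a b) - trace(1)   [split at repeated a] = z^2 - 2
trace(b a b) = trace(b) * trace(a b) - trace(a) = y*z - x
apply: trace(a^2 b a b) = trace(a) * trace(b a b a) - trace(b a b) = x*z^2 - y*z - x
use: trace(b a^2) = trace(a) * trace(b a) - trace(b) = x*z - y
use: trace(a^2 b a) = trace(a) * trace(b a^2) - trace(b a) = x^2*z - x*y - z
trace(b^2 a^2 b a) = trace(b) * trace(a^2 b a b) - trace(a^2 b a) = x*y*z^2 - x^2*z - y^2*z + z
trace(b^2) = trace(b) * trace(b) - trace(1) = y^2 - 2
trace(b a^2 b) = trace(a) * trace(b^2 a) - trace(b^2) = x*y*z - x^2 - y^2 + 2
trace(b^2 a^2 b) = trace(b) * trace(b a^2 b) - trace(b a^2) = x*y^2*z - x^2*y - y^3 - x*z + 3*y
apply: trace(b a^2 b^2 a^2) = trace(a) * trace(b^2 a^2 b a) - trace(b^2 a^2 b) = x^2*y*z^2 - x^3*z - 2*x*y^2*z + x^2*y + y^3 + 2*x*z - 3*y
apply: trace(b a^2 b^2 a) = trace(b) * trace(a b a^2 b) - trace(a b a^2) = x*y*z^2 - x^2*z - y^2*z + z
trace(a^3 b a^2 b^2) = trace(a) * trace(b a^2 b^2 a^2) - trace(b a^2 b^2 a) = x^3*y*z^2 - x^4*z - 2*x^2*y^2*z + x^3*y + x*y^3 - x*y*z^2 + 3*x^2*z + y^2*z - 3*x*y - z
apply: trace(a b a^2 b a) = trace(a) * trace(b a^2 b a) - trace(b a^2 b) = x^2*z^2 - 2*x*y*z + y^2 - 2
use: trace(a^3 b a^2 b) = trace(a) * trace(a b a^2 b a) - trace(a b a^2 b) = x^3*z^2 - 2*x^2*y*z + x*y^2 - x*z^2 + y*z - x
use: trace(a^2 b^3 a^3 b) = trace(b) * trace(a^3 b a^2 b^2) - trace(a^3 b a^2 b) = x^3*y^2*z^2 - x^4*y*z - 2*x^2*y^3*z + x^3*y^2 - x^3*z^2 + x*y^4 - x*y^2*z^2 + 5*x^2*y*z + y^3*z - 4*x*y^2 + x*z^2 - 2*y*z + x
use: trace(a b^3) = trace(b) * trace(a b^2) - trace(a b) = y^2*z - x*y - z
use: trace(b^3 a^3) = trace(a) * trace(a b^3 a) - trace(a b^3) = x^2*y^2*z - x^3*y - x*y^3 - x^2*z - y^2*z + 4*x*y + z
trace(a b^3 a^3) = trace(a) * trace(b^3 a^3) - trace(b^3 a^2) = x^3*y^2*z - x^4*y - x^2*y^3 - x^3*z - 2*x*y^2*z + 5*x^2*y + y^3 + 2*x*z - 3*y
trace(a^2 b^3 a^3) = trace(a) * trace(a b^3 a^3) - trace(a b^3 a^2) = x^4*y^2*z - x^5*y - x^3*y^3 - x^4*z - 3*x^2*y^2*z + 6*x^3*y + 2*x*y^3 + 3*x^2*z + y^2*z - 7*x*y - z
trace(a b^2 a^2 b^3 a^2) = trace(b) * trace(a^2 b^3 a^3 b) - trace(a^2 b^3 a^3) = x^3*y^3*z^2 - 2*x^4*y^2*z - 2*x^2*y^4*z + x^5*y + 2*x^3*y^3 - x^3*y*z^2 + x*y^5 - x*y^3*z^2 + x^4*z + 8*x^2*y^2*z + y^4*z - 6*x^3*y - 6*x*y^3 + x*y*z^2 - 3*x^2*z - 3*y^2*z + 8*x*y + z
apply: trace(b a b a b a) = trace(b a) * trace(b a b a) - trace(b^-1 a^-1)   [split at repeated b] = z^3 - 3*z
apply: trace(b a b a b) = trace(b) * trace(a b a b) - trace(a b a) = y*z^2 - x*z - y
use: trace(b a^2 b a b a) = trace(a) * trace(b a b a b a) - trace(b a b a b) = x*z^3 - y*z^2 - 2*x*z + y
trace(a^2 b a^2 b a b) = trace(a) * trace(b a^2 b a b a) - trace(b a^2 b a b) = x^2*z^3 - 2*x*y*z^2 - x^2*z + y^2*z + x*y - z
trace(a^2 b a b^2 a^2 b) = trace(b) * trace(a^2 b a^2 b a b) - trace(a^2 b a^2 b a) = x^2*y*z^3 - x^3*z^2 - 2*x*y^2*z^2 + x^2*y*z + y^3*z + x*z^2 - 2*y*z + x
trace(a^3 b a b) = trace(a) * trace(a b a b a) - trace(a b a b) = x^2*z^2 - x*y*z - x^2 - z^2 + 2
apply: trace(a^3 b a) = trace(a) * trace(b a^3) - trace(b a^2) = x^3*z - x^2*y - 2*x*z + y
use: trace(a b a b^2 a^2) = trace(b) * trace(a^3 b a b) - trace(a^3 b a) = x^2*y*z^2 - x^3*z - x*y^2*z - y*z^2 + 2*x*z + y
trace(a^2 b a b^2 a^2) = trace(a) * trace(a b a b^2 a^2) - trace(a b a b^2 a) = x^3*y*z^2 - x^4*z - x^2*y^2*z - 2*x*y*z^2 + 3*x^2*z + y^2*z + x*y - z
trace(a^2 b a b^2 a^2 b^2) = trace(b) * trace(a^2 b a b^2 a^2 b) - trace(a^2 b a b^2 a^2) = x^2*y^2*z^3 - 2*x^3*y*z^2 - 2*x*y^3*z^2 + x^4*z + 2*x^2*y^2*z + y^4*z + 3*x*y*z^2 - 3*x^2*z - 3*y^2*z + z
use: trace(a b^2 a^2 b^3 a^2 b) = trace(b) * trace(a^2 b a b^2 a^2 b^2) - trace(a^2 b a b^2 a^2 b) = x^2*y^3*z^3 - 2*x^3*y^2*z^2 - 2*x*y^4*z^2 + x^4*y*z + 2*x^2*y^3*z - x^2*y*z^3 + y^5*z + x^3*z^2 + 5*x*y^2*z^2 - 4*x^2*y*z - 4*y^3*z - x*z^2 + 3*y*z - x
apply: trace(a b^2 a^2 b^3 a^2 b^-1) = trace(a b^2 a^2 b^3 a^2) * trace(b) - trace(a b^2 a^2 b^3 a^2 b) = x^3*y^4*z^2 - 2*x^4*y^3*z - 2*x^2*y^5*z - x^2*y^3*z^3 + x^5*y^2 + 2*x^3*y^4 + x^3*y^2*z^2 + x*y^6 + x*y^4*z^2 + 6*x^2*y^3*z + x^2*y*z^3 - 6*x^3*y^2 - x^3*z^2 - 6*x*y^4 - 4*x*y^2*z^2 + x^2*y*z + y^3*z + 8*x*y^2 + x*z^2 - 2*y*z + x

x^3*y^4*z^2 - 2*x^4*y^3*z - 2*x^2*y^5*z - x^2*y^3*z^3 + x^5*y^2 + 2*x^3*y^4 + x^3*y^2*z^2 + x*y^6 + x*y^4*z^2 + 6*x^2*y^3*z + x^2*y*z^3 - 6*x^3*y^2 - x^3*z^2 - 6*x*y^4 - 4*x*y^2*z^2 + x^2*y*z + y^3*z + 8*x*y^2 + x*z^2 - 2*y*z + x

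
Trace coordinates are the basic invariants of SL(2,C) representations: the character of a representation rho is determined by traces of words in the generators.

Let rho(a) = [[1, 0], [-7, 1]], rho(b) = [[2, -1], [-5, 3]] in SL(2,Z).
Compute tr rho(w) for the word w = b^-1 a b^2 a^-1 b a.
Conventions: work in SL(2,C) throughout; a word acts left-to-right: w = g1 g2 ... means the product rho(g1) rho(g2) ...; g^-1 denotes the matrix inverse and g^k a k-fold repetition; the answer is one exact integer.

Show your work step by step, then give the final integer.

548

rho(b^-1) = [[3, 1], [5, 2]]
... * rho(a) = [[1, 0], [-7, 1]]  ->  [[-4, 1], [-9, 2]]
... * rho(b) = [[2, -1], [-5, 3]]  ->  [[-13, 7], [-28, 15]]
... * rho(b) = [[2, -1], [-5, 3]]  ->  [[-61, 34], [-131, 73]]
... * rho(a^-1) = [[1, 0], [7, 1]]  ->  [[177, 34], [380, 73]]
... * rho(b) = [[2, -1], [-5, 3]]  ->  [[184, -75], [395, -161]]
... * rho(a) = [[1, 0], [-7, 1]]  ->  [[709, -75], [1522, -161]]
tr = 709 + -161 = 548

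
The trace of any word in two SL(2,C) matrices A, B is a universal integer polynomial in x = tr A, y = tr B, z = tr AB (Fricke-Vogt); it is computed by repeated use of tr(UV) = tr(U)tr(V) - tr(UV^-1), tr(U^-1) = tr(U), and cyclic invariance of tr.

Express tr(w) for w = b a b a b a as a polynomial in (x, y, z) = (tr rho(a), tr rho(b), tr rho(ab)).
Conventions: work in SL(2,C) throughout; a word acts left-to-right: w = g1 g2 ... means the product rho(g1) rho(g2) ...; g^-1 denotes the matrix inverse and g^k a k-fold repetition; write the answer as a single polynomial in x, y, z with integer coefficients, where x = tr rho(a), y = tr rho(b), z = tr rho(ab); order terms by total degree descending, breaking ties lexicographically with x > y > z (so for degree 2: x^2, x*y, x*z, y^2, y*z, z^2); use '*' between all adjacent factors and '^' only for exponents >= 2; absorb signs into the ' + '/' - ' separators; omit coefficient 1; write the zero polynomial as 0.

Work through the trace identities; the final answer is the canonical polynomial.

z^3 - 3*z

trace(b a b a) = trace(b a) trace(b a) - trace(1)   [split at repeated b] = z^2 - 2
trace(b a b a b a) = trace(b a) trace(b a b a) - trace(b^-1 a^-1)   [split at repeated b] = z^3 - 3*z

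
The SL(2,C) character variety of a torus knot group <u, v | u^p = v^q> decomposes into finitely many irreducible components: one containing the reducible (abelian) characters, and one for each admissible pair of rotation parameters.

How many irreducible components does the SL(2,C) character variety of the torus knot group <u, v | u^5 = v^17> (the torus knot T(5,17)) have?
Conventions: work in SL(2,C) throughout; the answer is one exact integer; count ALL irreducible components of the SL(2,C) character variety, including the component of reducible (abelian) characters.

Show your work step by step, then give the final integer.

33

In the torus knot group T(5,17), u^5 = v^17 is central, so an irreducible representation sends it to +I or -I (Schur).
On an irreducible component, tr(u) is locked at 2*cos(pi*alpha/5) for some alpha in 1..4, and tr(v) at 2*cos(pi*beta/17) for some beta in 1..16.
u^5 = (-1)^alpha I and v^17 = (-1)^beta I must agree, so alpha and beta have equal parity.
Enumerate parity-matched pairs: 2*8 odd-odd plus 2*8 even-even gives 32.
Total: 32 irreducible-character components + 1 reducible (abelian) component = 33.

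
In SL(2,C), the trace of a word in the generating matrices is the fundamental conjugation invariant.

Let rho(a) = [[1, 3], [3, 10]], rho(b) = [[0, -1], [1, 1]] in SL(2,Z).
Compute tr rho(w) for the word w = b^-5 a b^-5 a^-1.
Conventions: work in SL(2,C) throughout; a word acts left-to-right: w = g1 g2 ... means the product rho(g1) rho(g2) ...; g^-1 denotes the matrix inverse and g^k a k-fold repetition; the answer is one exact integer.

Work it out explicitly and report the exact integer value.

-109

rho(b^-1) = [[1, 1], [-1, 0]]
... * rho(b^-1) = [[1, 1], [-1, 0]]  ->  [[0, 1], [-1, -1]]
... * rho(b^-1) = [[1, 1], [-1, 0]]  ->  [[-1, 0], [0, -1]]
... * rho(b^-1) = [[1, 1], [-1, 0]]  ->  [[-1, -1], [1, 0]]
... * rho(b^-1) = [[1, 1], [-1, 0]]  ->  [[0, -1], [1, 1]]
... * rho(a) = [[1, 3], [3, 10]]  ->  [[-3, -10], [4, 13]]
... * rho(b^-1) = [[1, 1], [-1, 0]]  ->  [[7, -3], [-9, 4]]
... * rho(b^-1) = [[1, 1], [-1, 0]]  ->  [[10, 7], [-13, -9]]
... * rho(b^-1) = [[1, 1], [-1, 0]]  ->  [[3, 10], [-4, -13]]
... * rho(b^-1) = [[1, 1], [-1, 0]]  ->  [[-7, 3], [9, -4]]
... * rho(b^-1) = [[1, 1], [-1, 0]]  ->  [[-10, -7], [13, 9]]
... * rho(a^-1) = [[10, -3], [-3, 1]]  ->  [[-79, 23], [103, -30]]
tr = -79 + -30 = -109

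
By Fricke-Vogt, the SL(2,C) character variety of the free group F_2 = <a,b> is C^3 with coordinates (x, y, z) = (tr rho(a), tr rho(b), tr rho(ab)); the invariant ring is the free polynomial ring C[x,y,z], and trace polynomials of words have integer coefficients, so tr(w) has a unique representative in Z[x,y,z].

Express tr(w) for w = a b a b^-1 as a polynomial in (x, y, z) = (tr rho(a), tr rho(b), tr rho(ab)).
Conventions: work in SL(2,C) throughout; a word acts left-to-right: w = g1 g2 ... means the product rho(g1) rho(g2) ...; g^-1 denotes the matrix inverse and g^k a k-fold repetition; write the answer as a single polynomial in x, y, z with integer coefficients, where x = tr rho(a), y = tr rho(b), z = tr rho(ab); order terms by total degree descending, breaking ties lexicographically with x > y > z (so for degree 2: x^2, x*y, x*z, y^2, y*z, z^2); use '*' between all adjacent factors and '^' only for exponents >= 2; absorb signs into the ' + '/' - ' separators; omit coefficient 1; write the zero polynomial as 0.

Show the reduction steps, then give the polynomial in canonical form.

x*y*z - y^2 - z^2 + 2

trace(a b a) = trace(a) trace(b a) - trace(b)   [square of a] = x*z - y
so trace(a b a b) = trace(b a) trace(b a) - trace(1)   [split at a repeated b] = z^2 - 2
trace(a b a b^-1) = trace(a b a) trace(b) - trace(a b a b)   [inverse elimination on b] = x*y*z - y^2 - z^2 + 2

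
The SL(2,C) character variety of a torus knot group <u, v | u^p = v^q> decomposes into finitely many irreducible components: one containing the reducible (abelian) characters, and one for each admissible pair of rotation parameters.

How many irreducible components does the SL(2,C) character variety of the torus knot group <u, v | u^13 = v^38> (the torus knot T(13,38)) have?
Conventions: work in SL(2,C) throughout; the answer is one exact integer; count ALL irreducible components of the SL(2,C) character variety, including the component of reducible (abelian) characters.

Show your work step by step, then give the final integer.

In the torus knot group T(13,38), u^13 = v^38 is central, so an irreducible representation sends it to +I or -I (Schur).
This locks tr(u) to 2*cos(pi*alpha/13), alpha in 1..12, and tr(v) to 2*cos(pi*beta/38), beta in 1..37, on each component of irreducible characters.
The two central values (-1)^alpha I and (-1)^beta I must be the same matrix, so alpha and beta share a parity.
count pairs: odd alpha (6 choices) x odd beta (19), plus even alpha (6) x even beta (18): 6*19 + 6*18 = 222.
That is 222 components of irreducible characters, and with the reducible (abelian) component the total is 223.

223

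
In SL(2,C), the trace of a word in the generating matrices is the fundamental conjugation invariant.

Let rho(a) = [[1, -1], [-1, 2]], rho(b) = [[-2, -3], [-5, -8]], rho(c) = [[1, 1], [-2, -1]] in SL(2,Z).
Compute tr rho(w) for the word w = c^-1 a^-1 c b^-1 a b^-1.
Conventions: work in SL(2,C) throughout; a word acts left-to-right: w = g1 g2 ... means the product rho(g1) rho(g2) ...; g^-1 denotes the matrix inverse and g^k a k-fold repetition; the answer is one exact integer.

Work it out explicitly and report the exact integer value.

rho(c^-1) = [[-1, -1], [2, 1]]
... * rho(a^-1) = [[2, 1], [1, 1]]  ->  [[-3, -2], [5, 3]]
... * rho(c) = [[1, 1], [-2, -1]]  ->  [[1, -1], [-1, 2]]
... * rho(b^-1) = [[-8, 3], [5, -2]]  ->  [[-13, 5], [18, -7]]
... * rho(a) = [[1, -1], [-1, 2]]  ->  [[-18, 23], [25, -32]]
... * rho(b^-1) = [[-8, 3], [5, -2]]  ->  [[259, -100], [-360, 139]]
tr = 259 + 139 = 398

398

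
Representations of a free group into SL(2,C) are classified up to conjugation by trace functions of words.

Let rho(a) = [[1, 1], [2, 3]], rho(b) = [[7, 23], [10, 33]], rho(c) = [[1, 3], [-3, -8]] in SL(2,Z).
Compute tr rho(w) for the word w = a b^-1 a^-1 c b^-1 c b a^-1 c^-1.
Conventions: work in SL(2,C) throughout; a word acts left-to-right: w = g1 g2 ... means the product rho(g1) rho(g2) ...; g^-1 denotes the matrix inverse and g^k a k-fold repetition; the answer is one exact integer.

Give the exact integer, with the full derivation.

6184797

rho(a) = [[1, 1], [2, 3]]
... * rho(b^-1) = [[33, -23], [-10, 7]]  ->  [[23, -16], [36, -25]]
... * rho(a^-1) = [[3, -1], [-2, 1]]  ->  [[101, -39], [158, -61]]
... * rho(c) = [[1, 3], [-3, -8]]  ->  [[218, 615], [341, 962]]
... * rho(b^-1) = [[33, -23], [-10, 7]]  ->  [[1044, -709], [1633, -1109]]
... * rho(c) = [[1, 3], [-3, -8]]  ->  [[3171, 8804], [4960, 13771]]
... * rho(b) = [[7, 23], [10, 33]]  ->  [[110237, 363465], [172430, 568523]]
... * rho(a^-1) = [[3, -1], [-2, 1]]  ->  [[-396219, 253228], [-619756, 396093]]
... * rho(c^-1) = [[-8, -3], [3, 1]]  ->  [[3929436, 1441885], [6146327, 2255361]]
tr = 3929436 + 2255361 = 6184797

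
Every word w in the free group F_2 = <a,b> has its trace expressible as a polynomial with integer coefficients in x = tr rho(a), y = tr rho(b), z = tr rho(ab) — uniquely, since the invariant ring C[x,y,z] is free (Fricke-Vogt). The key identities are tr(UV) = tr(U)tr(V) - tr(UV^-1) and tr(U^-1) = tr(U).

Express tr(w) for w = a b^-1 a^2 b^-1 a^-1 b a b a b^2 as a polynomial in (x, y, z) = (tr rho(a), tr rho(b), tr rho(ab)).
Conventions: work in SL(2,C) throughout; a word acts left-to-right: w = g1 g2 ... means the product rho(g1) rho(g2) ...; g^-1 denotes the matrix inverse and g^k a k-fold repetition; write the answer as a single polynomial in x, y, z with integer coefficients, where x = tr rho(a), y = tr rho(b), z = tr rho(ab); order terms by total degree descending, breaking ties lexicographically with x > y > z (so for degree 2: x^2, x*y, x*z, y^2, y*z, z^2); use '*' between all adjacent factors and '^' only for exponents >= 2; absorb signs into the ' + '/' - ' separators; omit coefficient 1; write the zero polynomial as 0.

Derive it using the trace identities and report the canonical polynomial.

tr(a b a b) = tr(a b) tr(a b) - tr(1)   [split at a repeated a] = z^2 - 2
tr(a b a b a b) = tr(a b a b) tr(a b) - tr(b a)   [split at a repeated a] = z^3 - 3*z
tr(b a b) = tr(b) tr(a b) - tr(a)   [square of b] = y*z - x
reduce: tr(a b a b a) = tr(a) tr(b a b a) - tr(b a b)   [square of a] = x*z^2 - y*z - x
reduce: tr(b a b a b^2 a) = tr(b) tr(a b a b a b) - tr(a b a b a)   [square of b] = y*z^3 - x*z^2 - 2*y*z + x
so tr(a b a) = tr(a) tr(b a) - tr(b)   [square of a] = x*z - y
tr(b a b a b) = tr(b) tr(a b a b) - tr(a b a)   [square of b] = y*z^2 - x*z - y
tr(b a b a b^2) = tr(b) tr(b a b a b) - tr(b a b a)   [square of b] = y^2*z^2 - x*y*z - y^2 - z^2 + 2
reduce: tr(a b a b a b^2 a) = tr(a) tr(b a b a b^2 a) - tr(b a b a b^2)   [square of a] = x*y*z^3 - x^2*z^2 - y^2*z^2 - x*y*z + x^2 + y^2 + z^2 - 2
tr(a b a b a b a b) = tr(b a b a b a) tr(b a) - tr(a b a b)   [split at a repeated b] = z^4 - 4*z^2 + 2
tr(a b a b a b a) = tr(a) tr(b a b a b a) - tr(b a b a b)   [square of a] = x*z^3 - y*z^2 - 2*x*z + y
tr(a b a b a b^2 a b) = tr(b) tr(a b a b a b a b) - tr(a b a b a b a)   [square of b] = y*z^4 - x*z^3 - 3*y*z^2 + 2*x*z + y
so tr(b a b a b^2 a b^-1 a) = tr(a b a b a b^2 a) tr(b) - tr(a b a b a b^2 a b)   [inverse elimination on b] = x*y^2*z^3 - x^2*y*z^2 - y^3*z^2 - y*z^4 - x*y^2*z + x*z^3 + x^2*y + y^3 + 4*y*z^2 - 2*x*z - 3*y
tr(a^2 b^2 a b a b) = tr(a) tr(b^2 a b a b a) - tr(b^2 a b a b)   [square of a] = x*y*z^3 - x^2*z^2 - y^2*z^2 - x*y*z + x^2 + y^2 + z^2 - 2
so tr(a b a^2) = tr(a) tr(b a^2) - tr(b a)   [square of a] = x^2*z - x*y - z
tr(b^2 a b a^2) = tr(b) tr(a b a^2 b) - tr(a b a^2)   [square of b] = x*y*z^2 - x^2*z - y^2*z + z
tr(a^2 b^2 a b a) = tr(a) tr(b^2 a b a^2) - tr(b^2 a b a)   [square of a] = x^2*y*z^2 - x^3*z - x*y^2*z - y*z^2 + 2*x*z + y
so tr(a b^2 a b a b^2 a) = tr(b) tr(a^2 b^2 a b a b) - tr(a^2 b^2 a b a)   [square of b] = x*y^2*z^3 - 2*x^2*y*z^2 - y^3*z^2 + x^3*z + x^2*y + y^3 + 2*y*z^2 - 2*x*z - 3*y
so tr(a b^2 a b a b^2) = tr(b) tr(a b^2 a b a b) - tr(a b^2 a b a)   [square of b] = y^2*z^3 - 2*x*y*z^2 + x^2*z - y^2*z + x*y - z
tr(a^2 b^2 a b a b^2 a) = tr(a) tr(a b^2 a b a b^2 a) - tr(a b^2 a b a b^2)   [square of a] = x^2*y^2*z^3 - 2*x^3*y*z^2 - x*y^3*z^2 + x^4*z - y^2*z^3 + x^3*y + x*y^3 + 4*x*y*z^2 - 3*x^2*z + y^2*z - 4*x*y + z
tr(a^2) = tr(a) tr(a) - tr(1)   [square of a] = x^2 - 2
reduce: tr(a b^2 a) = tr(b) tr(a^2 b) - tr(a^2)   [square of b] = x*y*z - x^2 - y^2 + 2
reduce: tr(b a b^2 a b) = tr(b) tr(a b^2 a b) - tr(a b^2 a)   [square of b] = y^2*z^2 - 2*x*y*z + x^2 - 2
tr(a b a b^2 a b a) = tr(a) tr(b a b^2 a b a) - tr(b a b^2 a b)   [square of a] = x*y*z^3 - x^2*z^2 - y^2*z^2 + 2
tr(b^2 a b a b^2 a b a) = tr(b) tr(a b a b^2 a b a b) - tr(a b a b^2 a b a)   [square of b] = y^2*z^4 - 2*x*y*z^3 + x^2*z^2 - 2*y^2*z^2 + 2*x*y*z + y^2 - 2
so tr(b^2 a b a b^2 a b) = tr(b) tr(b a b a b^2 a b) - tr(b a b a b^2 a)   [square of b] = y^3*z^3 - 2*x*y^2*z^2 + x^2*y*z - y^3*z - y*z^3 + x*y^2 + x*z^2 + y*z - x
so tr(a^2 b^2 a b a b^2 a b) = tr(a) tr(b^2 a b a b^2 a b a) - tr(b^2 a b a b^2 a b)   [square of a] = x*y^2*z^4 - 2*x^2*y*z^3 - y^3*z^3 + x^3*z^2 + x^2*y*z + y^3*z + y*z^3 - x*z^2 - y*z - x
tr(b a b a b^2 a b^-1 a^2 b) = tr(a^2 b^2 a b a b^2 a) tr(b) - tr(a^2 b^2 a b a b^2 a b)   [inverse elimination on b] = x^2*y^3*z^3 - 2*x^3*y^2*z^2 - x*y^4*z^2 - x*y^2*z^4 + x^4*y*z + 2*x^2*y*z^3 + x^3*y^2 - x^3*z^2 + x*y^4 + 4*x*y^2*z^2 - 4*x^2*y*z - y*z^3 - 4*x*y^2 + x*z^2 + 2*y*z + x
so tr(a^2 b a b a b a b) = tr(a) tr(b a b a b a b a) - tr(b a b a b a b)   [square of a] = x*z^4 - y*z^3 - 3*x*z^2 + 2*y*z + x
tr(a^2 b a b a b a) = tr(a) tr(b a b a b a^2) - tr(b a b a b a)   [square of a] = x^2*z^3 - x*y*z^2 - 2*x^2*z - z^3 + x*y + 3*z
tr(b a b a b a b^2 a^2) = tr(b) tr(a^2 b a b a b a b) - tr(a^2 b a b a b a)   [square of b] = x*y*z^4 - x^2*z^3 - y^2*z^3 - 2*x*y*z^2 + 2*x^2*z + 2*y^2*z + z^3 - 3*z
reduce: tr(a^2 b a b a b a b^2 a) = tr(a) tr(b a b a b a b^2 a^2) - tr(b a b a b a b^2 a)   [square of a] = x^2*y*z^4 - x^3*z^3 - x*y^2*z^3 - 2*x^2*y*z^2 - y*z^4 + 2*x^3*z + 2*x*y^2*z + 2*x*z^3 + 3*y*z^2 - 5*x*z - y
tr(a b a b a b a b a b) = tr(a b) tr(a b a b a b a b) - tr(a^-1 b^-1 a^-1 b^-1 a^-1 b^-1)   [split at a repeated a] = z^5 - 5*z^3 + 5*z
so tr(b a b a b a b^2 a b a) = tr(b) tr(a b a b a b a b a b) - tr(a b a b a b a b a)   [square of b] = y*z^5 - x*z^4 - 4*y*z^3 + 3*x*z^2 + 3*y*z - x
so tr(b a b a b a b^2 a b) = tr(b) tr(a b^2 a b a b a b) - tr(a b^2 a b a b a)   [square of b] = y^2*z^4 - 2*x*y*z^3 + x^2*z^2 - 2*y^2*z^2 + 3*x*y*z - x^2 - z^2 + 2
tr(a^2 b a b a b a b^2 a b) = tr(a) tr(b a b a b a b^2 a b a) - tr(b a b a b a b^2 a b)   [square of a] = x*y*z^5 - x^2*z^4 - y^2*z^4 - 2*x*y*z^3 + 2*x^2*z^2 + 2*y^2*z^2 + z^2 - 2
tr(b a b a b^2 a b^-1 a^2 b a) = tr(a^2 b a b a b a b^2 a) tr(b) - tr(a^2 b a b a b a b^2 a b)   [inverse elimination on b] = x^2*y^2*z^4 - x^3*y*z^3 - x*y^3*z^3 - x*y*z^5 - 2*x^2*y^2*z^2 + x^2*z^4 + 2*x^3*y*z + 2*x*y^3*z + 4*x*y*z^3 - 2*x^2*z^2 + y^2*z^2 - 5*x*y*z - y^2 - z^2 + 2
reduce: tr(a^-1 b a b a b^2 a b^-1 a^2 b) = tr(b a b a b^2 a b^-1 a^2 b) tr(a) - tr(b a b a b^2 a b^-1 a^2 b a)   [inverse elimination on a] = x^3*y^3*z^3 - 2*x^4*y^2*z^2 - x^2*y^4*z^2 - 2*x^2*y^2*z^4 + x^5*y*z + 3*x^3*y*z^3 + x*y^3*z^3 + x*y*z^5 + x^4*y^2 - x^4*z^2 + x^2*y^4 + 6*x^2*y^2*z^2 - x^2*z^4 - 6*x^3*y*z - 2*x*y^3*z - 5*x*y*z^3 - 4*x^2*y^2 + 3*x^2*z^2 - y^2*z^2 + 7*x*y*z + x^2 + y^2 + z^2 - 2
tr(a b^-1 a^2 b^-1 a^-1 b a b a b^2) = tr(a^-1 b a b a b^2 a b^-1 a^2) tr(b) - tr(a^-1 b a b a b^2 a b^-1 a^2 b)   [inverse elimination on b] = -x^3*y^3*z^3 + 2*x^4*y^2*z^2 + x^2*y^4*z^2 + 2*x^2*y^2*z^4 - x^5*y*z - 3*x^3*y*z^3 - x*y*z^5 - x^4*y^2 + x^4*z^2 - x^2*y^4 - 7*x^2*y^2*z^2 + x^2*z^4 - y^4*z^2 - y^2*z^4 + 6*x^3*y*z + x*y^3*z + 6*x*y*z^3 + 5*x^2*y^2 - 3*x^2*z^2 + y^4 + 5*y^2*z^2 - 9*x*y*z - x^2 - 4*y^2 - z^2 + 2

-x^3*y^3*z^3 + 2*x^4*y^2*z^2 + x^2*y^4*z^2 + 2*x^2*y^2*z^4 - x^5*y*z - 3*x^3*y*z^3 - x*y*z^5 - x^4*y^2 + x^4*z^2 - x^2*y^4 - 7*x^2*y^2*z^2 + x^2*z^4 - y^4*z^2 - y^2*z^4 + 6*x^3*y*z + x*y^3*z + 6*x*y*z^3 + 5*x^2*y^2 - 3*x^2*z^2 + y^4 + 5*y^2*z^2 - 9*x*y*z - x^2 - 4*y^2 - z^2 + 2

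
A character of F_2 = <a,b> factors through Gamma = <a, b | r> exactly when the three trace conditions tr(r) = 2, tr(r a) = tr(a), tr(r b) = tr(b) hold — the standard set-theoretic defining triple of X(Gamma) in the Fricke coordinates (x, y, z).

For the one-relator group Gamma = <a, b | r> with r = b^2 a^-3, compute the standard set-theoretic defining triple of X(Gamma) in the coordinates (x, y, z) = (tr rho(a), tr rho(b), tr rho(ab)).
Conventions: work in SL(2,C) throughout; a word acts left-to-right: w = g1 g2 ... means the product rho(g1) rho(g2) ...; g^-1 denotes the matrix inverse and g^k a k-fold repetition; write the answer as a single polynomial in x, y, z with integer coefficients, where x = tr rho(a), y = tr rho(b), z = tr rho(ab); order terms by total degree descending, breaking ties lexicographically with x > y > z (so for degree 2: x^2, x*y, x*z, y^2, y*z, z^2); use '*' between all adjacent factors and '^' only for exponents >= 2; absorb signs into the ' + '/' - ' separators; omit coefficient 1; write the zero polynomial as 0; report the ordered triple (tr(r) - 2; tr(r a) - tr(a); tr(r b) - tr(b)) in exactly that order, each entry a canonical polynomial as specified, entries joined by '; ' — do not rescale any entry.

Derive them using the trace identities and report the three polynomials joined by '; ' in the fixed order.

x^3*y^2 - x^2*y*z - x^3 - 2*x*y^2 + y*z + 3*x - 2; x^2*y^2 - x*y*z - x^2 - y^2 - x + 2; x^3*y^3 - x^2*y^2*z - 2*x^3*y - 2*x*y^3 + x^2*z + y^2*z + 5*x*y - y - z

trace(b^2) = trace(b) trace(b) - trace(1)   [square of b] = y^2 - 2
reduce: trace(b^2 a) = trace(b) trace(a b) - trace(a)   [square of b] = y*z - x
trace(a^-1 b^2) = trace(b^2) trace(a) - trace(b^2 a)   [inverse elimination on a] = x*y^2 - y*z - x
trace(a^-2 b^2) = trace(a^-1 b^2) trace(a) - trace(a^-1 b^2 a)   [inverse elimination on a] = x^2*y^2 - x*y*z - x^2 - y^2 + 2
trace(b^2 a^-3) = trace(a^-2 b^2) trace(a) - trace(a^-2 b^2 a)   [inverse elimination on a] = x^3*y^2 - x^2*y*z - x^3 - 2*x*y^2 + y*z + 3*x
so trace(b^3) = trace(b) trace(b^2) - trace(b) = y^3 - 3*y
trace(b^3 a) = trace(b) trace(a b^2) - trace(a b) = y^2*z - x*y - z
so trace(a^-1 b^3) = trace(b^3) trace(a) - trace(b^3 a) = x*y^3 - y^2*z - 2*x*y + z
trace(a^-2 b^3) = trace(a^-1 b^3) trace(a) - trace(a^-1 b^3 a) = x^2*y^3 - x*y^2*z - 2*x^2*y - y^3 + x*z + 3*y
trace(b^2 a^-3 b) = trace(a^-2 b^3) trace(a) - trace(a^-2 b^3 a) = x^3*y^3 - x^2*y^2*z - 2*x^3*y - 2*x*y^3 + x^2*z + y^2*z + 5*x*y - z
assemble the triple (trace(r) - 2; trace(r a) - x; trace(r b) - y)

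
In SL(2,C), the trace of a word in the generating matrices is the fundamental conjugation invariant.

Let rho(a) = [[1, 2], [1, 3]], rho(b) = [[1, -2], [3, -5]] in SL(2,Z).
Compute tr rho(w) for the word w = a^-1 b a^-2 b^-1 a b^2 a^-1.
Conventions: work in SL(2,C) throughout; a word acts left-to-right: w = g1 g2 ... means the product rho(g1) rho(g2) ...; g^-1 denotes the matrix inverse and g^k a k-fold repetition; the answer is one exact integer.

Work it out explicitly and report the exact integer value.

rho(a^-1) = [[3, -2], [-1, 1]]
... * rho(b) = [[1, -2], [3, -5]]  ->  [[-3, 4], [2, -3]]
... * rho(a^-1) = [[3, -2], [-1, 1]]  ->  [[-13, 10], [9, -7]]
... * rho(a^-1) = [[3, -2], [-1, 1]]  ->  [[-49, 36], [34, -25]]
... * rho(b^-1) = [[-5, 2], [-3, 1]]  ->  [[137, -62], [-95, 43]]
... * rho(a) = [[1, 2], [1, 3]]  ->  [[75, 88], [-52, -61]]
... * rho(b) = [[1, -2], [3, -5]]  ->  [[339, -590], [-235, 409]]
... * rho(b) = [[1, -2], [3, -5]]  ->  [[-1431, 2272], [992, -1575]]
... * rho(a^-1) = [[3, -2], [-1, 1]]  ->  [[-6565, 5134], [4551, -3559]]
tr = -6565 + -3559 = -10124

-10124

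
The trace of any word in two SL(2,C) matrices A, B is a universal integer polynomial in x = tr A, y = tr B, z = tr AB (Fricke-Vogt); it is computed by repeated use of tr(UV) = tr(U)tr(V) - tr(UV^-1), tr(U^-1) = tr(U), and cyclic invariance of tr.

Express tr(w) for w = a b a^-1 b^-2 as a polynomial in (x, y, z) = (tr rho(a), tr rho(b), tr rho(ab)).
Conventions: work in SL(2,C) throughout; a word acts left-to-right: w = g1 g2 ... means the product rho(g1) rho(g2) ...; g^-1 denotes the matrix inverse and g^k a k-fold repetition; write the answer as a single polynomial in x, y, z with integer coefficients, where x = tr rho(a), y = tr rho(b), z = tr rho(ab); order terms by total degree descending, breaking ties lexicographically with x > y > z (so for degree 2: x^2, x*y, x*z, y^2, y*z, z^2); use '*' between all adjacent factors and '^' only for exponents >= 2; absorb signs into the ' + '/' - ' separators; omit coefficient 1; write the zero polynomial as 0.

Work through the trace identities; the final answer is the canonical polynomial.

tr(b a b) = tr(b) * tr(a b) - tr(a)  (reduce the b square) = y*z - x
tr(b a b a) = tr(a b) * tr(a b) - tr(1)  (split on a) = z^2 - 2
tr(a b a^-1 b) = tr(b a b) * tr(a) - tr(b a b a)  (eliminate a^-1) = x*y*z - x^2 - z^2 + 2
tr(b^-1 a b a^-1) = tr(a b a^-1) * tr(b) - tr(a b a^-1 b)  (eliminate b^-1) = -x*y*z + x^2 + y^2 + z^2 - 2
and tr(a b a^-1 b^-2) = tr(b^-1 a b a^-1) * tr(b) - tr(b^-1 a b a^-1 b)  (eliminate b^-1) = -x*y^2*z + x^2*y + y^3 + y*z^2 - 3*y

-x*y^2*z + x^2*y + y^3 + y*z^2 - 3*y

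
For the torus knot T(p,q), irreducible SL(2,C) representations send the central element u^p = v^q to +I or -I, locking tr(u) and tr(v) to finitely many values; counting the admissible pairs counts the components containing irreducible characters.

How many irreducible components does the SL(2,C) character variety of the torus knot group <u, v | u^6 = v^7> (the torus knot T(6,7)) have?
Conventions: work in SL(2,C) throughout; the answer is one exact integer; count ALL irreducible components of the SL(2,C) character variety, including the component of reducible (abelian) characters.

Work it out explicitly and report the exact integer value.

For T(6,7): irreducibility forces the central element u^6 = v^7 to one of +I, -I.
This locks tr(u) to 2*cos(pi*alpha/6), alpha in 1..5, and tr(v) to 2*cos(pi*beta/7), beta in 1..6, on each component of irreducible characters.
Consistency of u^6 = (-1)^alpha I with v^7 = (-1)^beta I forces alpha = beta (mod 2).
Enumerate parity-matched pairs: 3*3 odd-odd plus 2*3 even-even gives 15.
Total: 15 irreducible-character components + 1 reducible (abelian) component = 16.

16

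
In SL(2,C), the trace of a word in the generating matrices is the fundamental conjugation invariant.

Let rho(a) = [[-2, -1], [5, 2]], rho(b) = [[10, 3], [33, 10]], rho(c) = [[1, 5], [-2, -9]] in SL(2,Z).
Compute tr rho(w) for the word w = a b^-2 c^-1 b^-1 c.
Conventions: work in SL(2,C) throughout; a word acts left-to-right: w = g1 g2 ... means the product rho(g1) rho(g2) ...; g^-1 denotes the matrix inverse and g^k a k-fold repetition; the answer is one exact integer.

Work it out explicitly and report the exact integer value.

rho(a) = [[-2, -1], [5, 2]]
... * rho(b^-1) = [[10, -3], [-33, 10]]  ->  [[13, -4], [-16, 5]]
... * rho(b^-1) = [[10, -3], [-33, 10]]  ->  [[262, -79], [-325, 98]]
... * rho(c^-1) = [[-9, -5], [2, 1]]  ->  [[-2516, -1389], [3121, 1723]]
... * rho(b^-1) = [[10, -3], [-33, 10]]  ->  [[20677, -6342], [-25649, 7867]]
... * rho(c) = [[1, 5], [-2, -9]]  ->  [[33361, 160463], [-41383, -199048]]
tr = 33361 + -199048 = -165687

-165687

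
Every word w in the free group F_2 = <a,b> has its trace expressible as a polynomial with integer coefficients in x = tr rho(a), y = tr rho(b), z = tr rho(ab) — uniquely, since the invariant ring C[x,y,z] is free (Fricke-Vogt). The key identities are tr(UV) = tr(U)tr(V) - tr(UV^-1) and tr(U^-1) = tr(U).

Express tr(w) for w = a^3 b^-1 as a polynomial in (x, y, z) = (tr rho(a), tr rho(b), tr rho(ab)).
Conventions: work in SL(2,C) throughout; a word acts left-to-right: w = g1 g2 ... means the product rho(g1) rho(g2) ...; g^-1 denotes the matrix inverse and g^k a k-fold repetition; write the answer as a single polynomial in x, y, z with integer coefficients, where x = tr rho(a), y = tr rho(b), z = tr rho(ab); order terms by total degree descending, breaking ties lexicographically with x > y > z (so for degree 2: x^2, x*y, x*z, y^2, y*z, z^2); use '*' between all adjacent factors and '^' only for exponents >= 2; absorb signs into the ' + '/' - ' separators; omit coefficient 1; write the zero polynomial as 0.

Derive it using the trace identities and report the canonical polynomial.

x^3*y - x^2*z - 2*x*y + z

apply: trace(a^2) = trace(a) * trace(a) - trace(1)   [square of a] = x^2 - 2
apply: trace(a^3) = trace(a) * trace(a^2) - trace(a)   [square of a] = x^3 - 3*x
apply: trace(b a^2) = trace(a) * trace(b a) - trace(b)   [square of a] = x*z - y
apply: trace(a^3 b) = trace(a) * trace(b a^2) - trace(b a)   [square of a] = x^2*z - x*y - z
use: trace(a^3 b^-1) = trace(a^3) * trace(b) - trace(a^3 b)   [inverse elimination on b] = x^3*y - x^2*z - 2*x*y + z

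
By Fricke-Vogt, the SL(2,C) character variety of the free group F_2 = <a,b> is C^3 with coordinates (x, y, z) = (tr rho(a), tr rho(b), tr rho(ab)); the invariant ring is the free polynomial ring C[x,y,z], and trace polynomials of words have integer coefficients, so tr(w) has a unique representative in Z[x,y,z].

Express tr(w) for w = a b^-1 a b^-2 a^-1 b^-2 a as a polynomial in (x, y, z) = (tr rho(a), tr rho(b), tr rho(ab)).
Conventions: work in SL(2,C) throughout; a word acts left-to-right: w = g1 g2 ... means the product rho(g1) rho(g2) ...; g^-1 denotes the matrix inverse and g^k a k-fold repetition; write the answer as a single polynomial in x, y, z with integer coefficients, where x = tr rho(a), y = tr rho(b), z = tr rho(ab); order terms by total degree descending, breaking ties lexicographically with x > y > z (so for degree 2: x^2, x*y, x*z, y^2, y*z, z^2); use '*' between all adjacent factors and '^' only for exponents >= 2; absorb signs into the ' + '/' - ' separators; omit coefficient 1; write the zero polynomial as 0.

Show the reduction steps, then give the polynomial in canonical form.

tr(a^2) = tr(a) tr(a) - tr(1) = x^2 - 2
so tr(a^2 b) = tr(a) tr(b a) - tr(b) = x*z - y
tr(a^2 b^-1) = tr(a^2) tr(b) - tr(a^2 b) = x^2*y - x*z - y
reduce: tr(b^-1 a^2 b^-1) = tr(a^2 b^-1) tr(b) - tr(a^2) = x^2*y^2 - x*y*z - x^2 - y^2 + 2
tr(a b a b) = tr(b a) tr(b a) - tr(1)   [split at repeated b] = z^2 - 2
so tr(a b^-1 a b) = tr(a b a) tr(b) - tr(a b a b) = x*y*z - y^2 - z^2 + 2
so tr(b^2 a^2) = tr(b) tr(a^2 b) - tr(a^2) = x*y*z - x^2 - y^2 + 2
tr(b^2 a) = tr(b) tr(a b) - tr(a) = y*z - x
reduce: tr(b a^3 b) = tr(a) tr(b^2 a^2) - tr(b^2 a) = x^2*y*z - x^3 - x*y^2 - y*z + 3*x
so tr(b a b a^2) = tr(a) tr(b a b a) - tr(b a b) = x*z^2 - y*z - x
so tr(b a^3 b a) = tr(a) tr(b a b a^2) - tr(b a b a) = x^2*z^2 - x*y*z - x^2 - z^2 + 2
tr(a b a^-1 b a^2) = tr(b a^3 b) tr(a) - tr(b a^3 b a) = x^3*y*z - x^4 - x^2*y^2 - x^2*z^2 + 4*x^2 + z^2 - 2
reduce: tr(a^2 b a) = tr(a) tr(a b a) - tr(a b) = x^2*z - x*y - z
tr(b a^2 b a b) = tr(b) tr(a^2 b a b) - tr(a^2 b a) = x*y*z^2 - x^2*z - y^2*z + z
tr(b a b a b a) = tr(a b) tr(a b a b) - tr(a^-1 b^-1)   [split at repeated a] = z^3 - 3*z
tr(b a b a b) = tr(b) tr(a b a b) - tr(a b a) = y*z^2 - x*z - y
tr(b a^2 b a b a) = tr(a) tr(b a b a b a) - tr(b a b a b) = x*z^3 - y*z^2 - 2*x*z + y
reduce: tr(a b a^-1 b a^2 b) = tr(b a^2 b a b) tr(a) - tr(b a^2 b a b a) = x^2*y*z^2 - x^3*z - x*y^2*z - x*z^3 + y*z^2 + 3*x*z - y
tr(a^2 b^-1 a b a^-1 b) = tr(a b a^-1 b a^2) tr(b) - tr(a b a^-1 b a^2 b) = x^3*y^2*z - x^4*y - x^2*y^3 - 2*x^2*y*z^2 + x^3*z + x*y^2*z + x*z^3 + 4*x^2*y - 3*x*z - y
tr(a^-1 b^-1 a^2 b^-1 a b) = tr(a^2 b^-1 a b a^-1) tr(b) - tr(a^2 b^-1 a b a^-1 b) = -x^3*y^2*z + x^4*y + x^2*y^3 + 2*x^2*y*z^2 - x^3*z - x*z^3 - 4*x^2*y - y^3 - y*z^2 + 3*x*z + 3*y
tr(b^-1 a^2 b^-1 a b^-1 a^-1) = tr(a^-1 b^-1 a^2 b^-1 a) tr(b) - tr(a^-1 b^-1 a^2 b^-1 a b) = x^3*y^2*z - x^4*y - 2*x^2*y*z^2 + x^3*z - x*y^2*z + x*z^3 + 3*x^2*y + y*z^2 - 3*x*z - y
tr(a b^-1 a b^-1) = tr(a b^-1 a) tr(b) - tr(a b^-1 a b) = x^2*y^2 - 2*x*y*z + z^2 - 2
reduce: tr(b^-1 a^-1 b^-2 a^2 b^-1 a) = tr(b^-1 a^2 b^-1 a b^-1 a^-1) tr(b) - tr(b^-1 a^2 b^-1 a b^-1 a^-1 b) = x^3*y^3*z - x^4*y^2 - 2*x^2*y^2*z^2 + x^3*y*z - x*y^3*z + x*y*z^3 + 2*x^2*y^2 + y^2*z^2 - x*y*z - y^2 - z^2 + 2
tr(b^-2 a^2 b^-1) = tr(b^-2 a^2) tr(b) - tr(b^-2 a^2 b) = x^2*y^3 - x*y^2*z - 2*x^2*y - y^3 + x*z + 3*y
so tr(a b^-1 a b^-2 a^-1 b^-2 a) = tr(b^-1 a^-1 b^-2 a^2 b^-1 a) tr(b) - tr(b^-1 a^-1 b^-2 a^2 b^-1 a b) = x^3*y^4*z - x^4*y^3 - 2*x^2*y^3*z^2 + x^3*y^2*z - x*y^4*z + x*y^2*z^3 + x^2*y^3 + y^3*z^2 + 2*x^2*y - y*z^2 - x*z - y

x^3*y^4*z - x^4*y^3 - 2*x^2*y^3*z^2 + x^3*y^2*z - x*y^4*z + x*y^2*z^3 + x^2*y^3 + y^3*z^2 + 2*x^2*y - y*z^2 - x*z - y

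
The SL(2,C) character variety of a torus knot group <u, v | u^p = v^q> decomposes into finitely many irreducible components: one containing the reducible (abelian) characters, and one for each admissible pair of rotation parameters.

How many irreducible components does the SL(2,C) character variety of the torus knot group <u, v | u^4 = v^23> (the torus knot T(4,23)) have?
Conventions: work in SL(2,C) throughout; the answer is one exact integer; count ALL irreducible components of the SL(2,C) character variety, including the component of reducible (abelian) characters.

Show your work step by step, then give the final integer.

For T(4,23): irreducibility forces the central element u^4 = v^23 to one of +I, -I.
On an irreducible component, tr(u) is locked at 2*cos(pi*alpha/4) for some alpha in 1..3, and tr(v) at 2*cos(pi*beta/23) for some beta in 1..22.
u^4 = (-1)^alpha I and v^23 = (-1)^beta I must agree, so alpha and beta have equal parity.
Enumerate parity-matched pairs: 2*11 odd-odd plus 1*11 even-even gives 33.
Total: 33 irreducible-character components + 1 reducible (abelian) component = 34.

34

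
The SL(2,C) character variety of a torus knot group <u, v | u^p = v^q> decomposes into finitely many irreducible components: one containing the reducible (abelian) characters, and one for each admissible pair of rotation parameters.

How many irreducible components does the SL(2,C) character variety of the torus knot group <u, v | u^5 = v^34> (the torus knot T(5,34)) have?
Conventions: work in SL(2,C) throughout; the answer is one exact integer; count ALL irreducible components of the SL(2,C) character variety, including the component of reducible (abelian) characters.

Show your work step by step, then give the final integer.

Gamma = < u, v | u^5 = v^34 > (torus knot T(5,34)); the central element u^5 = v^34 acts as +I or -I in any irreducible SL(2,C) representation.
On an irreducible component, tr(u) is locked at 2*cos(pi*alpha/5) for some alpha in 1..4, and tr(v) at 2*cos(pi*beta/34) for some beta in 1..33.
u^5 = (-1)^alpha I and v^34 = (-1)^beta I must agree, so alpha and beta have equal parity.
count pairs: odd alpha (2 choices) x odd beta (17), plus even alpha (2) x even beta (16): 2*17 + 2*16 = 66.
Total: 66 irreducible-character components + 1 reducible (abelian) component = 67.

67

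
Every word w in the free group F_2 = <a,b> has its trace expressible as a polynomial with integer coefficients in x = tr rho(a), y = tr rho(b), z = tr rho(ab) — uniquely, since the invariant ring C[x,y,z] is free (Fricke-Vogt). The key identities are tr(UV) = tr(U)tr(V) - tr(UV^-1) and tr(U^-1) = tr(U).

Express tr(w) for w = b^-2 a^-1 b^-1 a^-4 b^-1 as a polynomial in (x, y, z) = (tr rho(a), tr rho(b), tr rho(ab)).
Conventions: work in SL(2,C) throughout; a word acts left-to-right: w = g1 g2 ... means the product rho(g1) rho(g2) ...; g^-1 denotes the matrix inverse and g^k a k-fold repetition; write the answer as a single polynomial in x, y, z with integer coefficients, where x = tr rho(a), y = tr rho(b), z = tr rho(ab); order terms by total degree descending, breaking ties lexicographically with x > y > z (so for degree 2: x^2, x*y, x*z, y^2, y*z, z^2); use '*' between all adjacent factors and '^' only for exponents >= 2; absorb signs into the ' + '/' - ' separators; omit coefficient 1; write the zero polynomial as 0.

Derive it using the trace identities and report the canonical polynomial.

use: tr(b^-1) = tr(b) = y
apply: tr(b^-2) = tr(b^-1)*tr(b) - tr(1) = y^2 - 2
use: tr(b^-1 a) = tr(a)*tr(b) - tr(a b) = x*y - z
use: tr(b^-2 a) = tr(b^-1 a)*tr(b) - tr(b^-1 a b) = x*y^2 - y*z - x
use: tr(a^-1 b^-2) = tr(b^-2)*tr(a) - tr(b^-2 a) = y*z - x
tr(b^-1 a^-2 b^-1) = tr(a^-1 b^-2)*tr(a) - tr(a^-1 b^-2 a) = x*y*z - x^2 - y^2 + 2
apply: tr(b^-1 a^-2) = tr(a^-1 b^-1)*tr(a) - tr(a^-1 b^-1 a) = x*z - y
tr(a^-2 b^-3) = tr(b^-1 a^-2 b^-1)*tr(b) - tr(b^-1 a^-2) = x*y^2*z - x^2*y - y^3 - x*z + 3*y
apply: tr(b^-3) = tr(b^-2)*tr(b) - tr(b^-1) = y^3 - 3*y
tr(b^-3 a) = tr(b^-2 a)*tr(b) - tr(b^-2 a b) = x*y^3 - y^2*z - 2*x*y + z
apply: tr(a^-1 b^-3) = tr(b^-3)*tr(a) - tr(b^-3 a) = y^2*z - x*y - z
apply: tr(a^-3 b^-3) = tr(a^-2 b^-3)*tr(a) - tr(a^-2 b^-3 a) = x^2*y^2*z - x^3*y - x*y^3 - x^2*z - y^2*z + 4*x*y + z
tr(b^-1 a^-4 b^-2) = tr(a^-3 b^-3)*tr(a) - tr(a^-3 b^-3 a) = x^3*y^2*z - x^4*y - x^2*y^3 - x^3*z - 2*x*y^2*z + 5*x^2*y + y^3 + 2*x*z - 3*y
tr(b a b a) = tr(b a)*tr(b a) - tr(1)   [split at repeated b] = z^2 - 2
use: tr(a b a^-1 b) = tr(b a b)*tr(a) - tr(b a b a) = x*y*z - x^2 - z^2 + 2
use: tr(b^-1 a b a^-1) = tr(a b a^-1)*tr(b) - tr(a b a^-1 b) = -x*y*z + x^2 + y^2 + z^2 - 2
use: tr(a^-1 b^-2 a b) = tr(b^-1 a b a^-1)*tr(b) - tr(b^-1 a b a^-1 b) = -x*y^2*z + x^2*y + y^3 + y*z^2 - 3*y
tr(a^-1 b^-2 a b^-1) = tr(a^-1 b^-2 a)*tr(b) - tr(a^-1 b^-2 a b) = x*y^2*z - x^2*y - y*z^2 + y
tr(b^-2 a b^-1 a^-2) = tr(a^-1 b^-2 a b^-1)*tr(a) - tr(a^-1 b^-2 a b^-1 a) = x^2*y^2*z - x^3*y - x*y^3 - x*y*z^2 + y^2*z + 3*x*y - z
tr(a^-3 b^-2 a b^-1) = tr(b^-2 a b^-1 a^-2)*tr(a) - tr(b^-2 a b^-1 a^-1) = x^3*y^2*z - x^4*y - x^2*y^3 - x^2*y*z^2 + 4*x^2*y + y*z^2 - x*z - y
use: tr(b^-1 a^-4 b^-2 a) = tr(a^-3 b^-2 a b^-1)*tr(a) - tr(a^-3 b^-2 a b^-1 a) = x^4*y^2*z - x^5*y - x^3*y^3 - x^3*y*z^2 - x^2*y^2*z + 5*x^3*y + x*y^3 + 2*x*y*z^2 - x^2*z - y^2*z - 4*x*y + z
use: tr(a^-1 b^-1 a^-4 b^-2) = tr(b^-1 a^-4 b^-2)*tr(a) - tr(b^-1 a^-4 b^-2 a) = x^3*y*z^2 - x^4*z - x^2*y^2*z - 2*x*y*z^2 + 3*x^2*z + y^2*z + x*y - z
use: tr(b^-1 a^-3) = tr(a^-1 b^-1 a^-1)*tr(a) - tr(a^-1 b^-1) = x^2*z - x*y - z
tr(a^-2) = tr(a^-1)*tr(a) - tr(1) = x^2 - 2
tr(a^-3) = tr(a^-2)*tr(a) - tr(a^-1) = x^3 - 3*x
apply: tr(b^-1 a^-3 b^-1) = tr(b^-1 a^-3)*tr(b) - tr(b^-1 a^-3 b) = x^2*y*z - x^3 - x*y^2 - y*z + 3*x
tr(a^-2 b a b) = tr(b a b a^-1)*tr(a) - tr(b a b) = x^2*y*z - x^3 - x*z^2 - y*z + 3*x
tr(a b^-1 a^-2 b) = tr(a^-2 b a)*tr(b) - tr(a^-2 b a b) = -x^2*y*z + x^3 + x*y^2 + x*z^2 - 3*x
apply: tr(a^-2 b^-1 a b^-1) = tr(a b^-1 a^-2)*tr(b) - tr(a b^-1 a^-2 b) = x^2*y*z - x^3 - x*y^2 - x*z^2 + y*z + 3*x
apply: tr(b^-1 a^-3 b^-1 a) = tr(a^-2 b^-1 a b^-1)*tr(a) - tr(a^-2 b^-1 a b^-1 a) = x^3*y*z - x^4 - x^2*y^2 - x^2*z^2 + 4*x^2 + z^2 - 2
use: tr(a^-1 b^-1 a^-1 b^-1 a^-2) = tr(b^-1 a^-3 b^-1)*tr(a) - tr(b^-1 a^-3 b^-1 a) = x^2*z^2 - x*y*z - x^2 - z^2 + 2
tr(a^-1 b^-1 a^-1 b) = tr(b^-1 a^-1 b)*tr(a) - tr(b^-1 a^-1 b a) = x*y*z - y^2 - z^2 + 2
tr(a^-2 b^-1 a^-1 b) = tr(a^-1 b^-1 a^-1 b)*tr(a) - tr(a^-1 b^-1 a^-1 b a) = x^2*y*z - x*y^2 - x*z^2 + x
apply: tr(a^-1 b^-1 a^-1 b^-1 a^-1) = tr(a^-2 b^-1 a^-1)*tr(b) - tr(a^-2 b^-1 a^-1 b) = x*z^2 - y*z - x
use: tr(a^-1 b^-1 a^-4 b^-1) = tr(a^-1 b^-1 a^-1 b^-1 a^-2)*tr(a) - tr(a^-1 b^-1 a^-1 b^-1 a^-1) = x^3*z^2 - x^2*y*z - x^3 - 2*x*z^2 + y*z + 3*x
tr(b^-2 a^-1 b^-1 a^-4 b^-1) = tr(a^-1 b^-1 a^-4 b^-2)*tr(b) - tr(a^-1 b^-1 a^-4 b^-1) = x^3*y^2*z^2 - x^4*y*z - x^2*y^3*z - x^3*z^2 - 2*x*y^2*z^2 + 4*x^2*y*z + y^3*z + x^3 + x*y^2 + 2*x*z^2 - 2*y*z - 3*x

x^3*y^2*z^2 - x^4*y*z - x^2*y^3*z - x^3*z^2 - 2*x*y^2*z^2 + 4*x^2*y*z + y^3*z + x^3 + x*y^2 + 2*x*z^2 - 2*y*z - 3*x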